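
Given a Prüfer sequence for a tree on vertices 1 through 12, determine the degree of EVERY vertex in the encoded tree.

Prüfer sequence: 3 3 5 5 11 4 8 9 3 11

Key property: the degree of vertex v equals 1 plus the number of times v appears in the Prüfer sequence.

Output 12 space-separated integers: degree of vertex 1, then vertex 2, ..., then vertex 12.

Answer: 1 1 4 2 3 1 1 2 2 1 3 1

Derivation:
p_1 = 3: count[3] becomes 1
p_2 = 3: count[3] becomes 2
p_3 = 5: count[5] becomes 1
p_4 = 5: count[5] becomes 2
p_5 = 11: count[11] becomes 1
p_6 = 4: count[4] becomes 1
p_7 = 8: count[8] becomes 1
p_8 = 9: count[9] becomes 1
p_9 = 3: count[3] becomes 3
p_10 = 11: count[11] becomes 2
Degrees (1 + count): deg[1]=1+0=1, deg[2]=1+0=1, deg[3]=1+3=4, deg[4]=1+1=2, deg[5]=1+2=3, deg[6]=1+0=1, deg[7]=1+0=1, deg[8]=1+1=2, deg[9]=1+1=2, deg[10]=1+0=1, deg[11]=1+2=3, deg[12]=1+0=1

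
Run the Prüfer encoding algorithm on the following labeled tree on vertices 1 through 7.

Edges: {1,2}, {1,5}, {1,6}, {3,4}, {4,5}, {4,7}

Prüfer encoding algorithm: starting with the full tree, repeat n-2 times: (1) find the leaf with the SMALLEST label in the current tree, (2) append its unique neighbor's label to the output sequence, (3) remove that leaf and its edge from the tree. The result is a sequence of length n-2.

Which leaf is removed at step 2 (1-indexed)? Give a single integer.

Answer: 3

Derivation:
Step 1: current leaves = {2,3,6,7}. Remove leaf 2 (neighbor: 1).
Step 2: current leaves = {3,6,7}. Remove leaf 3 (neighbor: 4).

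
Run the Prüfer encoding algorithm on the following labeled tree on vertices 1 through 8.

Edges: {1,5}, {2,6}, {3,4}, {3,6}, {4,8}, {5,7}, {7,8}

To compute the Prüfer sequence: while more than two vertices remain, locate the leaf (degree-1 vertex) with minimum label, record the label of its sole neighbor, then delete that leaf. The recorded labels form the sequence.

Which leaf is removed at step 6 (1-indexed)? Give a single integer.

Step 1: current leaves = {1,2}. Remove leaf 1 (neighbor: 5).
Step 2: current leaves = {2,5}. Remove leaf 2 (neighbor: 6).
Step 3: current leaves = {5,6}. Remove leaf 5 (neighbor: 7).
Step 4: current leaves = {6,7}. Remove leaf 6 (neighbor: 3).
Step 5: current leaves = {3,7}. Remove leaf 3 (neighbor: 4).
Step 6: current leaves = {4,7}. Remove leaf 4 (neighbor: 8).

Answer: 4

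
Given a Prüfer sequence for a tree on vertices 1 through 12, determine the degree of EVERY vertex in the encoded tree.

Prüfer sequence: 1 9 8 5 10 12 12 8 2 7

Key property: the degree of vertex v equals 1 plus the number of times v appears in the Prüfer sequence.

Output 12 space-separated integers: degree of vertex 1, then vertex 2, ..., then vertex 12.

p_1 = 1: count[1] becomes 1
p_2 = 9: count[9] becomes 1
p_3 = 8: count[8] becomes 1
p_4 = 5: count[5] becomes 1
p_5 = 10: count[10] becomes 1
p_6 = 12: count[12] becomes 1
p_7 = 12: count[12] becomes 2
p_8 = 8: count[8] becomes 2
p_9 = 2: count[2] becomes 1
p_10 = 7: count[7] becomes 1
Degrees (1 + count): deg[1]=1+1=2, deg[2]=1+1=2, deg[3]=1+0=1, deg[4]=1+0=1, deg[5]=1+1=2, deg[6]=1+0=1, deg[7]=1+1=2, deg[8]=1+2=3, deg[9]=1+1=2, deg[10]=1+1=2, deg[11]=1+0=1, deg[12]=1+2=3

Answer: 2 2 1 1 2 1 2 3 2 2 1 3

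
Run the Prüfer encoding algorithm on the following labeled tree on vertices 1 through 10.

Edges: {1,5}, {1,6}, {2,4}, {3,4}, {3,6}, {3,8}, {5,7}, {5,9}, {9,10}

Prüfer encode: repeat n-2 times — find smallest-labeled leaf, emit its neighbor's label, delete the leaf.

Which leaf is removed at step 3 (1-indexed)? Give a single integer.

Answer: 7

Derivation:
Step 1: current leaves = {2,7,8,10}. Remove leaf 2 (neighbor: 4).
Step 2: current leaves = {4,7,8,10}. Remove leaf 4 (neighbor: 3).
Step 3: current leaves = {7,8,10}. Remove leaf 7 (neighbor: 5).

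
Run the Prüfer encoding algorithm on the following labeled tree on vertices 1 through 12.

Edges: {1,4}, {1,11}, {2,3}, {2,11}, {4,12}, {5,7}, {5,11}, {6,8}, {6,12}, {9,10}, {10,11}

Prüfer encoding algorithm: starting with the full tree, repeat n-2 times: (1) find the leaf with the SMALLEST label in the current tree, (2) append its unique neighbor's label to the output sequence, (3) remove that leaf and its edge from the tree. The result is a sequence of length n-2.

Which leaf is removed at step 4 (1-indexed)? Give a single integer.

Answer: 5

Derivation:
Step 1: current leaves = {3,7,8,9}. Remove leaf 3 (neighbor: 2).
Step 2: current leaves = {2,7,8,9}. Remove leaf 2 (neighbor: 11).
Step 3: current leaves = {7,8,9}. Remove leaf 7 (neighbor: 5).
Step 4: current leaves = {5,8,9}. Remove leaf 5 (neighbor: 11).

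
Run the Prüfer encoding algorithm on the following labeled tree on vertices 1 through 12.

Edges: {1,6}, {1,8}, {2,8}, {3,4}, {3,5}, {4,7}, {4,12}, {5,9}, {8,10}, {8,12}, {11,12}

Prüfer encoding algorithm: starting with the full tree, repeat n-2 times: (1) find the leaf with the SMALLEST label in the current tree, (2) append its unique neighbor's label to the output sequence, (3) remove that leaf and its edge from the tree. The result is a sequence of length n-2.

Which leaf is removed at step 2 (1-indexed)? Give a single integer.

Step 1: current leaves = {2,6,7,9,10,11}. Remove leaf 2 (neighbor: 8).
Step 2: current leaves = {6,7,9,10,11}. Remove leaf 6 (neighbor: 1).

Answer: 6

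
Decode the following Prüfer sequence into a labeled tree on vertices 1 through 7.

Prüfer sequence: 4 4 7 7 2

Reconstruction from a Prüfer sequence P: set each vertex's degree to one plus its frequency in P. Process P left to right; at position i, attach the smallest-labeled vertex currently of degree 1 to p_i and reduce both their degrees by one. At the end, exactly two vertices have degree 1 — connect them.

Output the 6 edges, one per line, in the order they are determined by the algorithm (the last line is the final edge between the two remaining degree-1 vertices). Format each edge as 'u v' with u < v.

Answer: 1 4
3 4
4 7
5 7
2 6
2 7

Derivation:
Initial degrees: {1:1, 2:2, 3:1, 4:3, 5:1, 6:1, 7:3}
Step 1: smallest deg-1 vertex = 1, p_1 = 4. Add edge {1,4}. Now deg[1]=0, deg[4]=2.
Step 2: smallest deg-1 vertex = 3, p_2 = 4. Add edge {3,4}. Now deg[3]=0, deg[4]=1.
Step 3: smallest deg-1 vertex = 4, p_3 = 7. Add edge {4,7}. Now deg[4]=0, deg[7]=2.
Step 4: smallest deg-1 vertex = 5, p_4 = 7. Add edge {5,7}. Now deg[5]=0, deg[7]=1.
Step 5: smallest deg-1 vertex = 6, p_5 = 2. Add edge {2,6}. Now deg[6]=0, deg[2]=1.
Final: two remaining deg-1 vertices are 2, 7. Add edge {2,7}.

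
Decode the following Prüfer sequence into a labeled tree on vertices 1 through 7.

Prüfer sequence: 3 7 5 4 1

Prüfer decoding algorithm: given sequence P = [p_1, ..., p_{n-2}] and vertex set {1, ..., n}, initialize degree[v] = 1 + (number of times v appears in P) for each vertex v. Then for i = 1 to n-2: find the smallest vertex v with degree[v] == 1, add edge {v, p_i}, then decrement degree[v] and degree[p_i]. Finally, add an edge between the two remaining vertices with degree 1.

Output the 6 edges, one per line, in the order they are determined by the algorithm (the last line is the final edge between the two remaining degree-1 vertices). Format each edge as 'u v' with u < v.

Answer: 2 3
3 7
5 6
4 5
1 4
1 7

Derivation:
Initial degrees: {1:2, 2:1, 3:2, 4:2, 5:2, 6:1, 7:2}
Step 1: smallest deg-1 vertex = 2, p_1 = 3. Add edge {2,3}. Now deg[2]=0, deg[3]=1.
Step 2: smallest deg-1 vertex = 3, p_2 = 7. Add edge {3,7}. Now deg[3]=0, deg[7]=1.
Step 3: smallest deg-1 vertex = 6, p_3 = 5. Add edge {5,6}. Now deg[6]=0, deg[5]=1.
Step 4: smallest deg-1 vertex = 5, p_4 = 4. Add edge {4,5}. Now deg[5]=0, deg[4]=1.
Step 5: smallest deg-1 vertex = 4, p_5 = 1. Add edge {1,4}. Now deg[4]=0, deg[1]=1.
Final: two remaining deg-1 vertices are 1, 7. Add edge {1,7}.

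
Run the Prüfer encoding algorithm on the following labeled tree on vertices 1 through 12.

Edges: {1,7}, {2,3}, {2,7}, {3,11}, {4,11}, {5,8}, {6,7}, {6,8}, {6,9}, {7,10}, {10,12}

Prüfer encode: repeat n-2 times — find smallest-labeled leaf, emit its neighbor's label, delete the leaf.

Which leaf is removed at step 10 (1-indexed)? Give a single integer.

Answer: 7

Derivation:
Step 1: current leaves = {1,4,5,9,12}. Remove leaf 1 (neighbor: 7).
Step 2: current leaves = {4,5,9,12}. Remove leaf 4 (neighbor: 11).
Step 3: current leaves = {5,9,11,12}. Remove leaf 5 (neighbor: 8).
Step 4: current leaves = {8,9,11,12}. Remove leaf 8 (neighbor: 6).
Step 5: current leaves = {9,11,12}. Remove leaf 9 (neighbor: 6).
Step 6: current leaves = {6,11,12}. Remove leaf 6 (neighbor: 7).
Step 7: current leaves = {11,12}. Remove leaf 11 (neighbor: 3).
Step 8: current leaves = {3,12}. Remove leaf 3 (neighbor: 2).
Step 9: current leaves = {2,12}. Remove leaf 2 (neighbor: 7).
Step 10: current leaves = {7,12}. Remove leaf 7 (neighbor: 10).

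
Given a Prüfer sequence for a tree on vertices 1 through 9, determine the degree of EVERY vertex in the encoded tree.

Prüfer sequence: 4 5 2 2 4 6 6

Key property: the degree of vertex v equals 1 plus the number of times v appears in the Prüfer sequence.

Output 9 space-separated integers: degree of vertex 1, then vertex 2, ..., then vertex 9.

p_1 = 4: count[4] becomes 1
p_2 = 5: count[5] becomes 1
p_3 = 2: count[2] becomes 1
p_4 = 2: count[2] becomes 2
p_5 = 4: count[4] becomes 2
p_6 = 6: count[6] becomes 1
p_7 = 6: count[6] becomes 2
Degrees (1 + count): deg[1]=1+0=1, deg[2]=1+2=3, deg[3]=1+0=1, deg[4]=1+2=3, deg[5]=1+1=2, deg[6]=1+2=3, deg[7]=1+0=1, deg[8]=1+0=1, deg[9]=1+0=1

Answer: 1 3 1 3 2 3 1 1 1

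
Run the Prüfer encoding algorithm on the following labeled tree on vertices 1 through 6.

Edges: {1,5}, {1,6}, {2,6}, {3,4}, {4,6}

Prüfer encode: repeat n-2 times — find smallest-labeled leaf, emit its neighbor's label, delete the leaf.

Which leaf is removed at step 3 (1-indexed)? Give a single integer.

Answer: 4

Derivation:
Step 1: current leaves = {2,3,5}. Remove leaf 2 (neighbor: 6).
Step 2: current leaves = {3,5}. Remove leaf 3 (neighbor: 4).
Step 3: current leaves = {4,5}. Remove leaf 4 (neighbor: 6).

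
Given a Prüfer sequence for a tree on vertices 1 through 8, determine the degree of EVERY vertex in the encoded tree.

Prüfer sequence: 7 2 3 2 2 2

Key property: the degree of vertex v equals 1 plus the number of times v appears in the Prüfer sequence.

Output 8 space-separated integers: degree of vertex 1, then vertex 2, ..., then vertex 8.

Answer: 1 5 2 1 1 1 2 1

Derivation:
p_1 = 7: count[7] becomes 1
p_2 = 2: count[2] becomes 1
p_3 = 3: count[3] becomes 1
p_4 = 2: count[2] becomes 2
p_5 = 2: count[2] becomes 3
p_6 = 2: count[2] becomes 4
Degrees (1 + count): deg[1]=1+0=1, deg[2]=1+4=5, deg[3]=1+1=2, deg[4]=1+0=1, deg[5]=1+0=1, deg[6]=1+0=1, deg[7]=1+1=2, deg[8]=1+0=1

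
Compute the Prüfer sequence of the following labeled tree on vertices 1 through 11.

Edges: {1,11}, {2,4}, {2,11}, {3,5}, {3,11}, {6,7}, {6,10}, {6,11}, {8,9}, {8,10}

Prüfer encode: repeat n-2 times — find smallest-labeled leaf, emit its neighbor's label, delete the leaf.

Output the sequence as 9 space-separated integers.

Step 1: leaves = {1,4,5,7,9}. Remove smallest leaf 1, emit neighbor 11.
Step 2: leaves = {4,5,7,9}. Remove smallest leaf 4, emit neighbor 2.
Step 3: leaves = {2,5,7,9}. Remove smallest leaf 2, emit neighbor 11.
Step 4: leaves = {5,7,9}. Remove smallest leaf 5, emit neighbor 3.
Step 5: leaves = {3,7,9}. Remove smallest leaf 3, emit neighbor 11.
Step 6: leaves = {7,9,11}. Remove smallest leaf 7, emit neighbor 6.
Step 7: leaves = {9,11}. Remove smallest leaf 9, emit neighbor 8.
Step 8: leaves = {8,11}. Remove smallest leaf 8, emit neighbor 10.
Step 9: leaves = {10,11}. Remove smallest leaf 10, emit neighbor 6.
Done: 2 vertices remain (6, 11). Sequence = [11 2 11 3 11 6 8 10 6]

Answer: 11 2 11 3 11 6 8 10 6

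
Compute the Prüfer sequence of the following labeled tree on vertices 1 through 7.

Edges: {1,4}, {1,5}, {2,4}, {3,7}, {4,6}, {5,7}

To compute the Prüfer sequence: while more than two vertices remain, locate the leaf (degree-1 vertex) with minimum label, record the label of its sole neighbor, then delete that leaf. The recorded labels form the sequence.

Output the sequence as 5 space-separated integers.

Step 1: leaves = {2,3,6}. Remove smallest leaf 2, emit neighbor 4.
Step 2: leaves = {3,6}. Remove smallest leaf 3, emit neighbor 7.
Step 3: leaves = {6,7}. Remove smallest leaf 6, emit neighbor 4.
Step 4: leaves = {4,7}. Remove smallest leaf 4, emit neighbor 1.
Step 5: leaves = {1,7}. Remove smallest leaf 1, emit neighbor 5.
Done: 2 vertices remain (5, 7). Sequence = [4 7 4 1 5]

Answer: 4 7 4 1 5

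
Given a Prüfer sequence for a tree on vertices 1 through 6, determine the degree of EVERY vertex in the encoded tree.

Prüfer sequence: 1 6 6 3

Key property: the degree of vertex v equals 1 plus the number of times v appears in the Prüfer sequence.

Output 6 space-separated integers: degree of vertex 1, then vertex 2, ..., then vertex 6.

p_1 = 1: count[1] becomes 1
p_2 = 6: count[6] becomes 1
p_3 = 6: count[6] becomes 2
p_4 = 3: count[3] becomes 1
Degrees (1 + count): deg[1]=1+1=2, deg[2]=1+0=1, deg[3]=1+1=2, deg[4]=1+0=1, deg[5]=1+0=1, deg[6]=1+2=3

Answer: 2 1 2 1 1 3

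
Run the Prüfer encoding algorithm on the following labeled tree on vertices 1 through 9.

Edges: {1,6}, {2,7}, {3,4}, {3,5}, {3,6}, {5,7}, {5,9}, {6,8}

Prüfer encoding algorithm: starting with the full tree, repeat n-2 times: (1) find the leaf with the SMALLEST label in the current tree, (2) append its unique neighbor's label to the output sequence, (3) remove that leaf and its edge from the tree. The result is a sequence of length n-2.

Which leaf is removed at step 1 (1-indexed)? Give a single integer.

Step 1: current leaves = {1,2,4,8,9}. Remove leaf 1 (neighbor: 6).

Answer: 1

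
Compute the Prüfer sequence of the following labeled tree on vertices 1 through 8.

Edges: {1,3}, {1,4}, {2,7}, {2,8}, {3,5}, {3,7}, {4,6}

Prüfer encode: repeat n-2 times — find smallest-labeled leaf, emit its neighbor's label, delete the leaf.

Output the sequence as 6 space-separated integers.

Answer: 3 4 1 3 7 2

Derivation:
Step 1: leaves = {5,6,8}. Remove smallest leaf 5, emit neighbor 3.
Step 2: leaves = {6,8}. Remove smallest leaf 6, emit neighbor 4.
Step 3: leaves = {4,8}. Remove smallest leaf 4, emit neighbor 1.
Step 4: leaves = {1,8}. Remove smallest leaf 1, emit neighbor 3.
Step 5: leaves = {3,8}. Remove smallest leaf 3, emit neighbor 7.
Step 6: leaves = {7,8}. Remove smallest leaf 7, emit neighbor 2.
Done: 2 vertices remain (2, 8). Sequence = [3 4 1 3 7 2]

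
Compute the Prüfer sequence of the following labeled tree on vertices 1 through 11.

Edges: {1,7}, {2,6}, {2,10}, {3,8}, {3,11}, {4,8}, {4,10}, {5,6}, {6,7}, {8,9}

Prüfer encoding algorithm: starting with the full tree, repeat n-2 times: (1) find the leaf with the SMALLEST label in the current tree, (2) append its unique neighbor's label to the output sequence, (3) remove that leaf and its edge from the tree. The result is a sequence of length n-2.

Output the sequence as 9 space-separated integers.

Answer: 7 6 6 2 10 8 4 8 3

Derivation:
Step 1: leaves = {1,5,9,11}. Remove smallest leaf 1, emit neighbor 7.
Step 2: leaves = {5,7,9,11}. Remove smallest leaf 5, emit neighbor 6.
Step 3: leaves = {7,9,11}. Remove smallest leaf 7, emit neighbor 6.
Step 4: leaves = {6,9,11}. Remove smallest leaf 6, emit neighbor 2.
Step 5: leaves = {2,9,11}. Remove smallest leaf 2, emit neighbor 10.
Step 6: leaves = {9,10,11}. Remove smallest leaf 9, emit neighbor 8.
Step 7: leaves = {10,11}. Remove smallest leaf 10, emit neighbor 4.
Step 8: leaves = {4,11}. Remove smallest leaf 4, emit neighbor 8.
Step 9: leaves = {8,11}. Remove smallest leaf 8, emit neighbor 3.
Done: 2 vertices remain (3, 11). Sequence = [7 6 6 2 10 8 4 8 3]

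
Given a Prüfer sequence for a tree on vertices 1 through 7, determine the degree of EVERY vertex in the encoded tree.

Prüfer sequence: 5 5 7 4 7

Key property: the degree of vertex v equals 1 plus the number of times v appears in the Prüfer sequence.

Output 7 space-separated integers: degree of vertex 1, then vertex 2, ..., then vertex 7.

Answer: 1 1 1 2 3 1 3

Derivation:
p_1 = 5: count[5] becomes 1
p_2 = 5: count[5] becomes 2
p_3 = 7: count[7] becomes 1
p_4 = 4: count[4] becomes 1
p_5 = 7: count[7] becomes 2
Degrees (1 + count): deg[1]=1+0=1, deg[2]=1+0=1, deg[3]=1+0=1, deg[4]=1+1=2, deg[5]=1+2=3, deg[6]=1+0=1, deg[7]=1+2=3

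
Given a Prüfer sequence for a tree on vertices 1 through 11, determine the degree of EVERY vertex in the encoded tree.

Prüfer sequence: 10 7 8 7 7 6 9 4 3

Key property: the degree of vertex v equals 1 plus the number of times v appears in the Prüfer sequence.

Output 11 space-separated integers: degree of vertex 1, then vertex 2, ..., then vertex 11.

p_1 = 10: count[10] becomes 1
p_2 = 7: count[7] becomes 1
p_3 = 8: count[8] becomes 1
p_4 = 7: count[7] becomes 2
p_5 = 7: count[7] becomes 3
p_6 = 6: count[6] becomes 1
p_7 = 9: count[9] becomes 1
p_8 = 4: count[4] becomes 1
p_9 = 3: count[3] becomes 1
Degrees (1 + count): deg[1]=1+0=1, deg[2]=1+0=1, deg[3]=1+1=2, deg[4]=1+1=2, deg[5]=1+0=1, deg[6]=1+1=2, deg[7]=1+3=4, deg[8]=1+1=2, deg[9]=1+1=2, deg[10]=1+1=2, deg[11]=1+0=1

Answer: 1 1 2 2 1 2 4 2 2 2 1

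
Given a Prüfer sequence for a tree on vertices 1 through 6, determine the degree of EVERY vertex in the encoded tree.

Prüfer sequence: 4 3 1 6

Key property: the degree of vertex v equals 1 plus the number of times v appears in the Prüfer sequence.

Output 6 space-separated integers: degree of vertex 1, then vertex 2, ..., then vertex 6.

p_1 = 4: count[4] becomes 1
p_2 = 3: count[3] becomes 1
p_3 = 1: count[1] becomes 1
p_4 = 6: count[6] becomes 1
Degrees (1 + count): deg[1]=1+1=2, deg[2]=1+0=1, deg[3]=1+1=2, deg[4]=1+1=2, deg[5]=1+0=1, deg[6]=1+1=2

Answer: 2 1 2 2 1 2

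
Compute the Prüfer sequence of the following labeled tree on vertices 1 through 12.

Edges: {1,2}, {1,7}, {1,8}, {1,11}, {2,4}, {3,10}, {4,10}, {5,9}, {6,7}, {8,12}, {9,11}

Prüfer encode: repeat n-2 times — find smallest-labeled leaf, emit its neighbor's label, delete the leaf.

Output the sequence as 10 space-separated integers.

Step 1: leaves = {3,5,6,12}. Remove smallest leaf 3, emit neighbor 10.
Step 2: leaves = {5,6,10,12}. Remove smallest leaf 5, emit neighbor 9.
Step 3: leaves = {6,9,10,12}. Remove smallest leaf 6, emit neighbor 7.
Step 4: leaves = {7,9,10,12}. Remove smallest leaf 7, emit neighbor 1.
Step 5: leaves = {9,10,12}. Remove smallest leaf 9, emit neighbor 11.
Step 6: leaves = {10,11,12}. Remove smallest leaf 10, emit neighbor 4.
Step 7: leaves = {4,11,12}. Remove smallest leaf 4, emit neighbor 2.
Step 8: leaves = {2,11,12}. Remove smallest leaf 2, emit neighbor 1.
Step 9: leaves = {11,12}. Remove smallest leaf 11, emit neighbor 1.
Step 10: leaves = {1,12}. Remove smallest leaf 1, emit neighbor 8.
Done: 2 vertices remain (8, 12). Sequence = [10 9 7 1 11 4 2 1 1 8]

Answer: 10 9 7 1 11 4 2 1 1 8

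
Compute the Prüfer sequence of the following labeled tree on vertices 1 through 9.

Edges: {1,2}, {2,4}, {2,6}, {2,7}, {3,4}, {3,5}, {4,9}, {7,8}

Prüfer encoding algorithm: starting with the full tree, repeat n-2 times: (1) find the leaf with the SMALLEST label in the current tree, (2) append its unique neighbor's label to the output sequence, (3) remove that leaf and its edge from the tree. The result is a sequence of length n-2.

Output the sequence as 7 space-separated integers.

Step 1: leaves = {1,5,6,8,9}. Remove smallest leaf 1, emit neighbor 2.
Step 2: leaves = {5,6,8,9}. Remove smallest leaf 5, emit neighbor 3.
Step 3: leaves = {3,6,8,9}. Remove smallest leaf 3, emit neighbor 4.
Step 4: leaves = {6,8,9}. Remove smallest leaf 6, emit neighbor 2.
Step 5: leaves = {8,9}. Remove smallest leaf 8, emit neighbor 7.
Step 6: leaves = {7,9}. Remove smallest leaf 7, emit neighbor 2.
Step 7: leaves = {2,9}. Remove smallest leaf 2, emit neighbor 4.
Done: 2 vertices remain (4, 9). Sequence = [2 3 4 2 7 2 4]

Answer: 2 3 4 2 7 2 4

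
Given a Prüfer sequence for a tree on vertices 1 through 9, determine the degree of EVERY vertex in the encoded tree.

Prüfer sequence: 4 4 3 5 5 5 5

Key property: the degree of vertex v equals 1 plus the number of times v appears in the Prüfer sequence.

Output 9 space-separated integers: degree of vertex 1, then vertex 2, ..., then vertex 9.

p_1 = 4: count[4] becomes 1
p_2 = 4: count[4] becomes 2
p_3 = 3: count[3] becomes 1
p_4 = 5: count[5] becomes 1
p_5 = 5: count[5] becomes 2
p_6 = 5: count[5] becomes 3
p_7 = 5: count[5] becomes 4
Degrees (1 + count): deg[1]=1+0=1, deg[2]=1+0=1, deg[3]=1+1=2, deg[4]=1+2=3, deg[5]=1+4=5, deg[6]=1+0=1, deg[7]=1+0=1, deg[8]=1+0=1, deg[9]=1+0=1

Answer: 1 1 2 3 5 1 1 1 1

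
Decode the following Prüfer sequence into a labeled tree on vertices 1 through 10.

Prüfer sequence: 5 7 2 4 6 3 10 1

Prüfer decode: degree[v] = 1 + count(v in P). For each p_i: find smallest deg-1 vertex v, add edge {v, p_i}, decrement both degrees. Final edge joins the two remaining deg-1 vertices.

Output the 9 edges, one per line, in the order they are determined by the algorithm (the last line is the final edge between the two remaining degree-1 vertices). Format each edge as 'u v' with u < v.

Answer: 5 8
5 7
2 7
2 4
4 6
3 6
3 10
1 9
1 10

Derivation:
Initial degrees: {1:2, 2:2, 3:2, 4:2, 5:2, 6:2, 7:2, 8:1, 9:1, 10:2}
Step 1: smallest deg-1 vertex = 8, p_1 = 5. Add edge {5,8}. Now deg[8]=0, deg[5]=1.
Step 2: smallest deg-1 vertex = 5, p_2 = 7. Add edge {5,7}. Now deg[5]=0, deg[7]=1.
Step 3: smallest deg-1 vertex = 7, p_3 = 2. Add edge {2,7}. Now deg[7]=0, deg[2]=1.
Step 4: smallest deg-1 vertex = 2, p_4 = 4. Add edge {2,4}. Now deg[2]=0, deg[4]=1.
Step 5: smallest deg-1 vertex = 4, p_5 = 6. Add edge {4,6}. Now deg[4]=0, deg[6]=1.
Step 6: smallest deg-1 vertex = 6, p_6 = 3. Add edge {3,6}. Now deg[6]=0, deg[3]=1.
Step 7: smallest deg-1 vertex = 3, p_7 = 10. Add edge {3,10}. Now deg[3]=0, deg[10]=1.
Step 8: smallest deg-1 vertex = 9, p_8 = 1. Add edge {1,9}. Now deg[9]=0, deg[1]=1.
Final: two remaining deg-1 vertices are 1, 10. Add edge {1,10}.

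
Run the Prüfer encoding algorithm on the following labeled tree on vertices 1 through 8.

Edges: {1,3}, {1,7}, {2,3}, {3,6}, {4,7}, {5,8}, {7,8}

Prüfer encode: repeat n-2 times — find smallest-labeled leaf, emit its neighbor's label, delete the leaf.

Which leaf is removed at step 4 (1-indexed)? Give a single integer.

Answer: 6

Derivation:
Step 1: current leaves = {2,4,5,6}. Remove leaf 2 (neighbor: 3).
Step 2: current leaves = {4,5,6}. Remove leaf 4 (neighbor: 7).
Step 3: current leaves = {5,6}. Remove leaf 5 (neighbor: 8).
Step 4: current leaves = {6,8}. Remove leaf 6 (neighbor: 3).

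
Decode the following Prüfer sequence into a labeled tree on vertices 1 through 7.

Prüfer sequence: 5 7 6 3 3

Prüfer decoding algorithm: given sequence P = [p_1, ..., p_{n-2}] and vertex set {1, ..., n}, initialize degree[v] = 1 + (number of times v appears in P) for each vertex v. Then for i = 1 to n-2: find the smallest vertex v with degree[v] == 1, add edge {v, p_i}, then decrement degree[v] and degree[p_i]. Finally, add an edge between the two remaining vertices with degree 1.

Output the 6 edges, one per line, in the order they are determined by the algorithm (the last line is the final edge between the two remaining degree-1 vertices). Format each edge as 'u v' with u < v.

Initial degrees: {1:1, 2:1, 3:3, 4:1, 5:2, 6:2, 7:2}
Step 1: smallest deg-1 vertex = 1, p_1 = 5. Add edge {1,5}. Now deg[1]=0, deg[5]=1.
Step 2: smallest deg-1 vertex = 2, p_2 = 7. Add edge {2,7}. Now deg[2]=0, deg[7]=1.
Step 3: smallest deg-1 vertex = 4, p_3 = 6. Add edge {4,6}. Now deg[4]=0, deg[6]=1.
Step 4: smallest deg-1 vertex = 5, p_4 = 3. Add edge {3,5}. Now deg[5]=0, deg[3]=2.
Step 5: smallest deg-1 vertex = 6, p_5 = 3. Add edge {3,6}. Now deg[6]=0, deg[3]=1.
Final: two remaining deg-1 vertices are 3, 7. Add edge {3,7}.

Answer: 1 5
2 7
4 6
3 5
3 6
3 7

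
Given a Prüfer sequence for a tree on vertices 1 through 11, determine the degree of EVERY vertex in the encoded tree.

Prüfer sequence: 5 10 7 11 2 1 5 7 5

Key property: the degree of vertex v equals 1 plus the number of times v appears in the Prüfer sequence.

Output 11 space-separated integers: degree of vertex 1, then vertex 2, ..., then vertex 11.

p_1 = 5: count[5] becomes 1
p_2 = 10: count[10] becomes 1
p_3 = 7: count[7] becomes 1
p_4 = 11: count[11] becomes 1
p_5 = 2: count[2] becomes 1
p_6 = 1: count[1] becomes 1
p_7 = 5: count[5] becomes 2
p_8 = 7: count[7] becomes 2
p_9 = 5: count[5] becomes 3
Degrees (1 + count): deg[1]=1+1=2, deg[2]=1+1=2, deg[3]=1+0=1, deg[4]=1+0=1, deg[5]=1+3=4, deg[6]=1+0=1, deg[7]=1+2=3, deg[8]=1+0=1, deg[9]=1+0=1, deg[10]=1+1=2, deg[11]=1+1=2

Answer: 2 2 1 1 4 1 3 1 1 2 2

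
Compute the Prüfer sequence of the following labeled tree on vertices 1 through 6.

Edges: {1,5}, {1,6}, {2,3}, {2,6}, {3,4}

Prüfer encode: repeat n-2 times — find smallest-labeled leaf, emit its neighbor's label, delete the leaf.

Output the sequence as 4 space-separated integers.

Answer: 3 2 6 1

Derivation:
Step 1: leaves = {4,5}. Remove smallest leaf 4, emit neighbor 3.
Step 2: leaves = {3,5}. Remove smallest leaf 3, emit neighbor 2.
Step 3: leaves = {2,5}. Remove smallest leaf 2, emit neighbor 6.
Step 4: leaves = {5,6}. Remove smallest leaf 5, emit neighbor 1.
Done: 2 vertices remain (1, 6). Sequence = [3 2 6 1]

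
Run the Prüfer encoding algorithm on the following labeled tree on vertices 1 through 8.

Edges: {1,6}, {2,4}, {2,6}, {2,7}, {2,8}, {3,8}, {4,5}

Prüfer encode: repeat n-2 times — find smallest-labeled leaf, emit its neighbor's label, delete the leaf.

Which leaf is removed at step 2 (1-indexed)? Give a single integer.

Answer: 3

Derivation:
Step 1: current leaves = {1,3,5,7}. Remove leaf 1 (neighbor: 6).
Step 2: current leaves = {3,5,6,7}. Remove leaf 3 (neighbor: 8).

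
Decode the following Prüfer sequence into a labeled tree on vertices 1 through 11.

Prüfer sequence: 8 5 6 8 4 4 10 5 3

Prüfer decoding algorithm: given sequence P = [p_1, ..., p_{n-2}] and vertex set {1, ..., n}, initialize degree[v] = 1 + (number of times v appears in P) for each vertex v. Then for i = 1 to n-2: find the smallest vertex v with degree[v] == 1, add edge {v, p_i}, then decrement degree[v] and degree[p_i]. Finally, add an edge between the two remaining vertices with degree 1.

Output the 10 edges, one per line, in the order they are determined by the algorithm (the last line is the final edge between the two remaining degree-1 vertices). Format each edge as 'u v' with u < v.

Answer: 1 8
2 5
6 7
6 8
4 8
4 9
4 10
5 10
3 5
3 11

Derivation:
Initial degrees: {1:1, 2:1, 3:2, 4:3, 5:3, 6:2, 7:1, 8:3, 9:1, 10:2, 11:1}
Step 1: smallest deg-1 vertex = 1, p_1 = 8. Add edge {1,8}. Now deg[1]=0, deg[8]=2.
Step 2: smallest deg-1 vertex = 2, p_2 = 5. Add edge {2,5}. Now deg[2]=0, deg[5]=2.
Step 3: smallest deg-1 vertex = 7, p_3 = 6. Add edge {6,7}. Now deg[7]=0, deg[6]=1.
Step 4: smallest deg-1 vertex = 6, p_4 = 8. Add edge {6,8}. Now deg[6]=0, deg[8]=1.
Step 5: smallest deg-1 vertex = 8, p_5 = 4. Add edge {4,8}. Now deg[8]=0, deg[4]=2.
Step 6: smallest deg-1 vertex = 9, p_6 = 4. Add edge {4,9}. Now deg[9]=0, deg[4]=1.
Step 7: smallest deg-1 vertex = 4, p_7 = 10. Add edge {4,10}. Now deg[4]=0, deg[10]=1.
Step 8: smallest deg-1 vertex = 10, p_8 = 5. Add edge {5,10}. Now deg[10]=0, deg[5]=1.
Step 9: smallest deg-1 vertex = 5, p_9 = 3. Add edge {3,5}. Now deg[5]=0, deg[3]=1.
Final: two remaining deg-1 vertices are 3, 11. Add edge {3,11}.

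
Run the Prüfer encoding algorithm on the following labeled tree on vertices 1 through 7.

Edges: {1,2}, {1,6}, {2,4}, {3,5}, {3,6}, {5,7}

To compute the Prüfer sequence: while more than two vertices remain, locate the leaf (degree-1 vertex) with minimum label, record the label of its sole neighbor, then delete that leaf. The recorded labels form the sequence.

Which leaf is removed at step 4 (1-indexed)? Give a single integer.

Answer: 6

Derivation:
Step 1: current leaves = {4,7}. Remove leaf 4 (neighbor: 2).
Step 2: current leaves = {2,7}. Remove leaf 2 (neighbor: 1).
Step 3: current leaves = {1,7}. Remove leaf 1 (neighbor: 6).
Step 4: current leaves = {6,7}. Remove leaf 6 (neighbor: 3).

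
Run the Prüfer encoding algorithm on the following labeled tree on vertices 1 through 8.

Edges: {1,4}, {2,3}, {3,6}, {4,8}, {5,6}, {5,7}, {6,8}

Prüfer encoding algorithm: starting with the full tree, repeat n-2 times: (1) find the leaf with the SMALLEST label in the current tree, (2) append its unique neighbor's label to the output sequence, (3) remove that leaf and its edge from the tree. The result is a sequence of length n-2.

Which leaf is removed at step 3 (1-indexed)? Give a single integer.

Answer: 3

Derivation:
Step 1: current leaves = {1,2,7}. Remove leaf 1 (neighbor: 4).
Step 2: current leaves = {2,4,7}. Remove leaf 2 (neighbor: 3).
Step 3: current leaves = {3,4,7}. Remove leaf 3 (neighbor: 6).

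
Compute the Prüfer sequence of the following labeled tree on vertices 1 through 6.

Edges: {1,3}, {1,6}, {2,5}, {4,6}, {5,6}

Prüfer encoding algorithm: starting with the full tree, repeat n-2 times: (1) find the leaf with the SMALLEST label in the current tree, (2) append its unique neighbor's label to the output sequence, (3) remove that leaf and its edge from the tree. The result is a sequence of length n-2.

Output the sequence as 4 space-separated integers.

Step 1: leaves = {2,3,4}. Remove smallest leaf 2, emit neighbor 5.
Step 2: leaves = {3,4,5}. Remove smallest leaf 3, emit neighbor 1.
Step 3: leaves = {1,4,5}. Remove smallest leaf 1, emit neighbor 6.
Step 4: leaves = {4,5}. Remove smallest leaf 4, emit neighbor 6.
Done: 2 vertices remain (5, 6). Sequence = [5 1 6 6]

Answer: 5 1 6 6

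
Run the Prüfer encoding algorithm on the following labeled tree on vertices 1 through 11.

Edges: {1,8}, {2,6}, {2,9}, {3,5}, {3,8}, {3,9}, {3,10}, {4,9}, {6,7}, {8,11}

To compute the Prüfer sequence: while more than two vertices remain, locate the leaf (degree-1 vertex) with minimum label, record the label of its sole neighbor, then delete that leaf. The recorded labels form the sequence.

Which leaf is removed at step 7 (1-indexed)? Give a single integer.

Answer: 9

Derivation:
Step 1: current leaves = {1,4,5,7,10,11}. Remove leaf 1 (neighbor: 8).
Step 2: current leaves = {4,5,7,10,11}. Remove leaf 4 (neighbor: 9).
Step 3: current leaves = {5,7,10,11}. Remove leaf 5 (neighbor: 3).
Step 4: current leaves = {7,10,11}. Remove leaf 7 (neighbor: 6).
Step 5: current leaves = {6,10,11}. Remove leaf 6 (neighbor: 2).
Step 6: current leaves = {2,10,11}. Remove leaf 2 (neighbor: 9).
Step 7: current leaves = {9,10,11}. Remove leaf 9 (neighbor: 3).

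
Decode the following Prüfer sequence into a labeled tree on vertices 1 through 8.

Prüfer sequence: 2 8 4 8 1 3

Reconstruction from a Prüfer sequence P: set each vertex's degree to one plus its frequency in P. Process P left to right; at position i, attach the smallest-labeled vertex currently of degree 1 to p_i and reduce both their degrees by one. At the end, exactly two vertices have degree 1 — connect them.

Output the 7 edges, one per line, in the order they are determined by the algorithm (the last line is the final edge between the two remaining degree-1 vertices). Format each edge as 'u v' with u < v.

Answer: 2 5
2 8
4 6
4 8
1 7
1 3
3 8

Derivation:
Initial degrees: {1:2, 2:2, 3:2, 4:2, 5:1, 6:1, 7:1, 8:3}
Step 1: smallest deg-1 vertex = 5, p_1 = 2. Add edge {2,5}. Now deg[5]=0, deg[2]=1.
Step 2: smallest deg-1 vertex = 2, p_2 = 8. Add edge {2,8}. Now deg[2]=0, deg[8]=2.
Step 3: smallest deg-1 vertex = 6, p_3 = 4. Add edge {4,6}. Now deg[6]=0, deg[4]=1.
Step 4: smallest deg-1 vertex = 4, p_4 = 8. Add edge {4,8}. Now deg[4]=0, deg[8]=1.
Step 5: smallest deg-1 vertex = 7, p_5 = 1. Add edge {1,7}. Now deg[7]=0, deg[1]=1.
Step 6: smallest deg-1 vertex = 1, p_6 = 3. Add edge {1,3}. Now deg[1]=0, deg[3]=1.
Final: two remaining deg-1 vertices are 3, 8. Add edge {3,8}.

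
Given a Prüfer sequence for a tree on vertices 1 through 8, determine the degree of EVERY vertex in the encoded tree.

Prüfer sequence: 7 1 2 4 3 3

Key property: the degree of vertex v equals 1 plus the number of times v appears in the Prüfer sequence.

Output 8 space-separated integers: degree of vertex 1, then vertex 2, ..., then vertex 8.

p_1 = 7: count[7] becomes 1
p_2 = 1: count[1] becomes 1
p_3 = 2: count[2] becomes 1
p_4 = 4: count[4] becomes 1
p_5 = 3: count[3] becomes 1
p_6 = 3: count[3] becomes 2
Degrees (1 + count): deg[1]=1+1=2, deg[2]=1+1=2, deg[3]=1+2=3, deg[4]=1+1=2, deg[5]=1+0=1, deg[6]=1+0=1, deg[7]=1+1=2, deg[8]=1+0=1

Answer: 2 2 3 2 1 1 2 1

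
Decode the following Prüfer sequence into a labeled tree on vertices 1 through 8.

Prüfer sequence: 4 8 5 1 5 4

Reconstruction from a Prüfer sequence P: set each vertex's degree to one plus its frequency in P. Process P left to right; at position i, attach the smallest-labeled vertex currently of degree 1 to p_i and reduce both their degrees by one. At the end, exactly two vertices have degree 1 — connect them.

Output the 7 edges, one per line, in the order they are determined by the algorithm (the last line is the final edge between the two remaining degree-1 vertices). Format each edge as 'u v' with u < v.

Initial degrees: {1:2, 2:1, 3:1, 4:3, 5:3, 6:1, 7:1, 8:2}
Step 1: smallest deg-1 vertex = 2, p_1 = 4. Add edge {2,4}. Now deg[2]=0, deg[4]=2.
Step 2: smallest deg-1 vertex = 3, p_2 = 8. Add edge {3,8}. Now deg[3]=0, deg[8]=1.
Step 3: smallest deg-1 vertex = 6, p_3 = 5. Add edge {5,6}. Now deg[6]=0, deg[5]=2.
Step 4: smallest deg-1 vertex = 7, p_4 = 1. Add edge {1,7}. Now deg[7]=0, deg[1]=1.
Step 5: smallest deg-1 vertex = 1, p_5 = 5. Add edge {1,5}. Now deg[1]=0, deg[5]=1.
Step 6: smallest deg-1 vertex = 5, p_6 = 4. Add edge {4,5}. Now deg[5]=0, deg[4]=1.
Final: two remaining deg-1 vertices are 4, 8. Add edge {4,8}.

Answer: 2 4
3 8
5 6
1 7
1 5
4 5
4 8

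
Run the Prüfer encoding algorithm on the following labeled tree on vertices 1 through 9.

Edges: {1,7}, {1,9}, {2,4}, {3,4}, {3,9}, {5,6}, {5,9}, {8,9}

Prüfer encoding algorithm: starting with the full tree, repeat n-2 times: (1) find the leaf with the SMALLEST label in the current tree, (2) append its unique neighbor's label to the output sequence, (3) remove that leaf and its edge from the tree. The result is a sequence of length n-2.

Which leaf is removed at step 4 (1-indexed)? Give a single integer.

Step 1: current leaves = {2,6,7,8}. Remove leaf 2 (neighbor: 4).
Step 2: current leaves = {4,6,7,8}. Remove leaf 4 (neighbor: 3).
Step 3: current leaves = {3,6,7,8}. Remove leaf 3 (neighbor: 9).
Step 4: current leaves = {6,7,8}. Remove leaf 6 (neighbor: 5).

Answer: 6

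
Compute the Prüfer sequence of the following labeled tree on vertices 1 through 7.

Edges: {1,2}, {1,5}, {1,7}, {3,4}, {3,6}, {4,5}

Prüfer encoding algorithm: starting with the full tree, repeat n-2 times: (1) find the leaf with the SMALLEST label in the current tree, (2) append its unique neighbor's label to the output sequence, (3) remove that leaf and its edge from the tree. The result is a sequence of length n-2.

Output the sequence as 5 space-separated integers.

Step 1: leaves = {2,6,7}. Remove smallest leaf 2, emit neighbor 1.
Step 2: leaves = {6,7}. Remove smallest leaf 6, emit neighbor 3.
Step 3: leaves = {3,7}. Remove smallest leaf 3, emit neighbor 4.
Step 4: leaves = {4,7}. Remove smallest leaf 4, emit neighbor 5.
Step 5: leaves = {5,7}. Remove smallest leaf 5, emit neighbor 1.
Done: 2 vertices remain (1, 7). Sequence = [1 3 4 5 1]

Answer: 1 3 4 5 1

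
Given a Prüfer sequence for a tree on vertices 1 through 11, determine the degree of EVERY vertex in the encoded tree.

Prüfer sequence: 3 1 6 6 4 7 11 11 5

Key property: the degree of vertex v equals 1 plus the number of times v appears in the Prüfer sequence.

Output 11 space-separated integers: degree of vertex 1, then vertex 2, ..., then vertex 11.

p_1 = 3: count[3] becomes 1
p_2 = 1: count[1] becomes 1
p_3 = 6: count[6] becomes 1
p_4 = 6: count[6] becomes 2
p_5 = 4: count[4] becomes 1
p_6 = 7: count[7] becomes 1
p_7 = 11: count[11] becomes 1
p_8 = 11: count[11] becomes 2
p_9 = 5: count[5] becomes 1
Degrees (1 + count): deg[1]=1+1=2, deg[2]=1+0=1, deg[3]=1+1=2, deg[4]=1+1=2, deg[5]=1+1=2, deg[6]=1+2=3, deg[7]=1+1=2, deg[8]=1+0=1, deg[9]=1+0=1, deg[10]=1+0=1, deg[11]=1+2=3

Answer: 2 1 2 2 2 3 2 1 1 1 3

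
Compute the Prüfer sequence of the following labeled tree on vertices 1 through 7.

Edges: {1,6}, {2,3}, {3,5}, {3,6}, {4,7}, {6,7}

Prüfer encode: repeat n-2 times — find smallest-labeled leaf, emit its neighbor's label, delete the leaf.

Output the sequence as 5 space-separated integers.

Answer: 6 3 7 3 6

Derivation:
Step 1: leaves = {1,2,4,5}. Remove smallest leaf 1, emit neighbor 6.
Step 2: leaves = {2,4,5}. Remove smallest leaf 2, emit neighbor 3.
Step 3: leaves = {4,5}. Remove smallest leaf 4, emit neighbor 7.
Step 4: leaves = {5,7}. Remove smallest leaf 5, emit neighbor 3.
Step 5: leaves = {3,7}. Remove smallest leaf 3, emit neighbor 6.
Done: 2 vertices remain (6, 7). Sequence = [6 3 7 3 6]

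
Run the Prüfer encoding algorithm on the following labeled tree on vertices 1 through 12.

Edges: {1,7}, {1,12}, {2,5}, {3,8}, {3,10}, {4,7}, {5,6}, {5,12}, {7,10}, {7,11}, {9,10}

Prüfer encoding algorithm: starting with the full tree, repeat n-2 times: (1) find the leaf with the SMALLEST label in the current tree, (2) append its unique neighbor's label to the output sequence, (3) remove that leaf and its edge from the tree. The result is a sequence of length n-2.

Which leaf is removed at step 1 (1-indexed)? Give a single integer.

Answer: 2

Derivation:
Step 1: current leaves = {2,4,6,8,9,11}. Remove leaf 2 (neighbor: 5).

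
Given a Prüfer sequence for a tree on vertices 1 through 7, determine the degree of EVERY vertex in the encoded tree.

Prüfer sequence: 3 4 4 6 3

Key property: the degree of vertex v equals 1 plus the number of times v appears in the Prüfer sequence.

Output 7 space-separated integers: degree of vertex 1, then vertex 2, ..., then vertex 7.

Answer: 1 1 3 3 1 2 1

Derivation:
p_1 = 3: count[3] becomes 1
p_2 = 4: count[4] becomes 1
p_3 = 4: count[4] becomes 2
p_4 = 6: count[6] becomes 1
p_5 = 3: count[3] becomes 2
Degrees (1 + count): deg[1]=1+0=1, deg[2]=1+0=1, deg[3]=1+2=3, deg[4]=1+2=3, deg[5]=1+0=1, deg[6]=1+1=2, deg[7]=1+0=1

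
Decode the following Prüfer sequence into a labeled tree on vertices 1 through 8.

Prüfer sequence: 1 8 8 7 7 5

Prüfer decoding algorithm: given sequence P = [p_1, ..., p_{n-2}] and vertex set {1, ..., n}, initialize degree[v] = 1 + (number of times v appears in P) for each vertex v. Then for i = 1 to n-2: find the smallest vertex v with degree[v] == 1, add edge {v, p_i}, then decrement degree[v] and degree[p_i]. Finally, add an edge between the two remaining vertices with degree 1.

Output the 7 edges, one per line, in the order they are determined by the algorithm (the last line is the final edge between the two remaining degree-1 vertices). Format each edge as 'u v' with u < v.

Initial degrees: {1:2, 2:1, 3:1, 4:1, 5:2, 6:1, 7:3, 8:3}
Step 1: smallest deg-1 vertex = 2, p_1 = 1. Add edge {1,2}. Now deg[2]=0, deg[1]=1.
Step 2: smallest deg-1 vertex = 1, p_2 = 8. Add edge {1,8}. Now deg[1]=0, deg[8]=2.
Step 3: smallest deg-1 vertex = 3, p_3 = 8. Add edge {3,8}. Now deg[3]=0, deg[8]=1.
Step 4: smallest deg-1 vertex = 4, p_4 = 7. Add edge {4,7}. Now deg[4]=0, deg[7]=2.
Step 5: smallest deg-1 vertex = 6, p_5 = 7. Add edge {6,7}. Now deg[6]=0, deg[7]=1.
Step 6: smallest deg-1 vertex = 7, p_6 = 5. Add edge {5,7}. Now deg[7]=0, deg[5]=1.
Final: two remaining deg-1 vertices are 5, 8. Add edge {5,8}.

Answer: 1 2
1 8
3 8
4 7
6 7
5 7
5 8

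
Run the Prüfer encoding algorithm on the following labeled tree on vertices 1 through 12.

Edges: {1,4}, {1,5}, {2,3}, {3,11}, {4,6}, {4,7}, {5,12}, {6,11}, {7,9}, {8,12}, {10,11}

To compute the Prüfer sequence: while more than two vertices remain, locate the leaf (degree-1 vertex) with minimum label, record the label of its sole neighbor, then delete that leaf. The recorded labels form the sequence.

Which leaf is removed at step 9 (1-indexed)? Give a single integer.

Step 1: current leaves = {2,8,9,10}. Remove leaf 2 (neighbor: 3).
Step 2: current leaves = {3,8,9,10}. Remove leaf 3 (neighbor: 11).
Step 3: current leaves = {8,9,10}. Remove leaf 8 (neighbor: 12).
Step 4: current leaves = {9,10,12}. Remove leaf 9 (neighbor: 7).
Step 5: current leaves = {7,10,12}. Remove leaf 7 (neighbor: 4).
Step 6: current leaves = {10,12}. Remove leaf 10 (neighbor: 11).
Step 7: current leaves = {11,12}. Remove leaf 11 (neighbor: 6).
Step 8: current leaves = {6,12}. Remove leaf 6 (neighbor: 4).
Step 9: current leaves = {4,12}. Remove leaf 4 (neighbor: 1).

Answer: 4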